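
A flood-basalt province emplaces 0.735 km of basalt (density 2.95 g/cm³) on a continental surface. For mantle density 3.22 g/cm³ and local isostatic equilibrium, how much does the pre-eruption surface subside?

0.673 km

Subaerial loading: s = t ρ_load / ρ_m.
s = 0.735 km × 2.95/3.22 = 0.673 km.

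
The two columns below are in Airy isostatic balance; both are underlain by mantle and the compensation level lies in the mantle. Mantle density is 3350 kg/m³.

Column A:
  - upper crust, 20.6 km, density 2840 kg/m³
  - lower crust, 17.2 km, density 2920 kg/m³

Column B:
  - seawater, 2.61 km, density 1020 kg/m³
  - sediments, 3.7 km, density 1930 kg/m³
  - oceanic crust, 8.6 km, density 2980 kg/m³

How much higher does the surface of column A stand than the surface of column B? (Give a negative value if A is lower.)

For any compensation level in the mantle, the mantle terms cancel and isostasy reduces to e = (Σt_A − Σt_B) − (Σ(ρt)_A − Σ(ρt)_B) / ρ_m.
Σt_A = 37.8 km; Σt_B = 14.91 km; Σ(ρt)_A = 108728; Σ(ρt)_B = 35431.2 (in km·kg/m³).
e = (37.8 − 14.91) − (108728 − 35431.2) / 3350 = 1.01 km.

1.01 km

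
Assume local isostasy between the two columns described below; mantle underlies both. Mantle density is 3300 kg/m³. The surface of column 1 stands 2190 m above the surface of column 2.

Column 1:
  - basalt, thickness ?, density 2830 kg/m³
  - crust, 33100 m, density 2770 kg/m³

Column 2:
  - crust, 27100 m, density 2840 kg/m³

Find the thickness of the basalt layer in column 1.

Take the compensation level at the base of the deeper column (depth z_c below the surface of column 1) and equate Σ ρ_i t_i down to z_c; mantle fills any gap and the z_c terms cancel.
Column 1: x×2830 + 33100×2770 + (z_c − 33100 − x)×3300
Column 2: 2190×0 + 27100×2840 + (z_c − 2190 − 27100)×3300
The z_c×3300 term appears on both sides and cancels. Collect the known terms of each column as K = Σ(ρt)_known − 3300 × (depth of known layers): K_1 = 91687000 − 3300×33100 = −17543000; K_2 = 76964000 − 3300×(2190 + 27100) = −19693000.
Balance: K_1 − x×(3300 − 2830) = K_2, so x = (K_1 − K_2)/(3300 − 2830) = 2150000/470 = 4570 m.

4570 m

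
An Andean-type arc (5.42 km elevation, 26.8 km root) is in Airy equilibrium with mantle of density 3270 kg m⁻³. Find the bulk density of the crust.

2720 kg m⁻³

ρ_c h = (ρ_m − ρ_c) r → ρ_c (h + r) = ρ_m r → ρ_c = ρ_m r / (h + r).
ρ_c = 3270 × 26.8 km / (5.42 km + 26.8 km) = 2720 kg m⁻³.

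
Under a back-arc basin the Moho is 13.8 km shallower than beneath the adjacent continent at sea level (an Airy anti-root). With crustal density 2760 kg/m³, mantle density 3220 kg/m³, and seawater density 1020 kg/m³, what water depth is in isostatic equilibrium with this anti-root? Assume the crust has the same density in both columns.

3.65 km

Replacing a thickness d of crust by seawater at the top must be balanced by replacing crust with mantle at the base: d (ρ_c − ρ_w) = a (ρ_m − ρ_c).
d = a (ρ_m − ρ_c)/(ρ_c − ρ_w) = 13.8 km × 460/1740 = 3.65 km.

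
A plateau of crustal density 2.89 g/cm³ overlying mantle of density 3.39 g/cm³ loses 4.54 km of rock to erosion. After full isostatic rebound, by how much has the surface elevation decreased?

0.67 km

Rebound u = e ρ_c/ρ_m = 4.54 km × 2.89/3.39 = 3.87 km.
Net surface drop = e − u = 4.54 km − 3.87 km = e (ρ_m − ρ_c)/ρ_m = 0.67 km.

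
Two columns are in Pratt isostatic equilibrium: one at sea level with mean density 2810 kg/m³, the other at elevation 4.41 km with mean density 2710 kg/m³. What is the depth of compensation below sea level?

120 km

ρ_ref D = ρ (D + h) → D (ρ_ref − ρ) = ρ h.
D = ρ h/(ρ_ref − ρ) = 2710 × 4.41 km/(2810 − 2710) = 120 km.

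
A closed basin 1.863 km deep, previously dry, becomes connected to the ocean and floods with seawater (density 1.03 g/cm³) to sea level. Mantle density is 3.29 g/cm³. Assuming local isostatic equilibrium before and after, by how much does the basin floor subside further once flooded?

After flooding the water column is d + s deep. Its weight must equal the weight of mantle displaced by the extra subsidence s: (d + s) ρ_w = s ρ_m.
s = d ρ_w / (ρ_m − ρ_w) = 1.863 km × 1.03/(3.29 − 1.03) = 0.849 km.

0.849 km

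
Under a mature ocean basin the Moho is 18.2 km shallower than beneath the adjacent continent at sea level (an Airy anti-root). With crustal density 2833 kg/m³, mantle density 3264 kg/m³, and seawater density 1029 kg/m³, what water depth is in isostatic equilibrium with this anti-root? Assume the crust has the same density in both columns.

4.35 km

Replacing a thickness d of crust by seawater at the top must be balanced by replacing crust with mantle at the base: d (ρ_c − ρ_w) = a (ρ_m − ρ_c).
d = a (ρ_m − ρ_c)/(ρ_c − ρ_w) = 18.2 km × 431/1804 = 4.35 km.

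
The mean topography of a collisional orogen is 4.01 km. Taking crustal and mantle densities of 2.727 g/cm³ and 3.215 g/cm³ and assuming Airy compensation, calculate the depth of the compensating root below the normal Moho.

For local isostatic compensation: the weight of the topography is balanced by the buoyancy of the root, ρ_c h = (ρ_m − ρ_c) r.
r = h · ρ_c / (ρ_m − ρ_c) = 4.01 km × 2.727 / (3.215 − 2.727) = 22.4 km.

22.4 km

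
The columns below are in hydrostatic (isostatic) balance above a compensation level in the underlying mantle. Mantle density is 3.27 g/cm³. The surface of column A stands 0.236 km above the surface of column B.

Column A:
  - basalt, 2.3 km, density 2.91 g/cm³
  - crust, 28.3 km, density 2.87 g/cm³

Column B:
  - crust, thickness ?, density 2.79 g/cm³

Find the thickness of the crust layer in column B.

23.7 km

Take the compensation level at the base of the deeper column (depth z_c below the surface of column A) and equate Σ ρ_i t_i down to z_c; mantle fills any gap and the z_c terms cancel.
Column A: 2.3×2.91 + 28.3×2.87 + (z_c − 30.6)×3.27
Column B: 0.236×0 + x×2.79 + (z_c − 0.236 − 0 − x)×3.27
The z_c×3.27 term appears on both sides and cancels. Collect the known terms of each column as K = Σ(ρt)_known − 3.27 × (depth of known layers): K_A = 87.914 − 3.27×30.6 = −12.148; K_B = 0 − 3.27×(0.236 + 0) = −0.77172.
Balance: K_A = K_B − x×(3.27 − 2.79), so x = (K_B − K_A)/(3.27 − 2.79) = 11.3763/0.48 = 23.7 km.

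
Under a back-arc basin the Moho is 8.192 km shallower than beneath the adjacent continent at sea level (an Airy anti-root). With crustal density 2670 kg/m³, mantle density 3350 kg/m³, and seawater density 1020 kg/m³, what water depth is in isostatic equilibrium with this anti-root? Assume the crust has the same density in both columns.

3.38 km

Replacing a thickness d of crust by seawater at the top must be balanced by replacing crust with mantle at the base: d (ρ_c − ρ_w) = a (ρ_m − ρ_c).
d = a (ρ_m − ρ_c)/(ρ_c − ρ_w) = 8.192 km × 680/1650 = 3.38 km.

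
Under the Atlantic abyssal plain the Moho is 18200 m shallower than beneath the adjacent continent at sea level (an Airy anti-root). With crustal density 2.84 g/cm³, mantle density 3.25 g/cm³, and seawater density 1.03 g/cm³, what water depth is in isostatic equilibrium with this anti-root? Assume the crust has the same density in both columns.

Replacing a thickness d of crust by seawater at the top must be balanced by replacing crust with mantle at the base: d (ρ_c − ρ_w) = a (ρ_m − ρ_c).
d = a (ρ_m − ρ_c)/(ρ_c − ρ_w) = 18200 m × 0.41/1.81 = 4120 m.

4120 m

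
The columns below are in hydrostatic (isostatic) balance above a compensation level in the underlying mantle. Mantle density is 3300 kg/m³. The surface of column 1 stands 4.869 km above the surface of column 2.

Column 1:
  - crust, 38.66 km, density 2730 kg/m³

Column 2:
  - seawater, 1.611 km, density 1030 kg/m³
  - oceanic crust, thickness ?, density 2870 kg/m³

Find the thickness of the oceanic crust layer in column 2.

Take the compensation level at the base of the deeper column (depth z_c below the surface of column 1) and equate Σ ρ_i t_i down to z_c; mantle fills any gap and the z_c terms cancel.
Column 1: 38.66×2730 + (z_c − 38.66)×3300
Column 2: 4.869×0 + 1.611×1030 + x×2870 + (z_c − 4.869 − 1.611 − x)×3300
The z_c×3300 term appears on both sides and cancels. Collect the known terms of each column as K = Σ(ρt)_known − 3300 × (depth of known layers): K_1 = 105541.8 − 3300×38.66 = −22036.2; K_2 = 1659.33 − 3300×(4.869 + 1.611) = −19724.67.
Balance: K_1 = K_2 − x×(3300 − 2870), so x = (K_2 − K_1)/(3300 − 2870) = 2311.53/430 = 5.38 km.

5.38 km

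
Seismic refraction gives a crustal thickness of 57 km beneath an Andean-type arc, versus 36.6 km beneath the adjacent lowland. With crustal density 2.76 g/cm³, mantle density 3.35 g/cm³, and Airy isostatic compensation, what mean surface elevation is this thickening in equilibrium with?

3.59 km

Excess crust Δ = 57 km − 36.6 km = 20.4 km, split between elevation h and root r with h + r = Δ.
Airy balance ρ_c h = (ρ_m − ρ_c) r gives r = h ρ_c/(ρ_m − ρ_c), so h (1 + ρ_c/(ρ_m − ρ_c)) = Δ, i.e. h = Δ (ρ_m − ρ_c)/ρ_m.
h = 20.4 km × 0.59/3.35 = 3.59 km.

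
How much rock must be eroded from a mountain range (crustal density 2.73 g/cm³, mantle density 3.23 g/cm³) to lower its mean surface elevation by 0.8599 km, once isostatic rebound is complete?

Net drop Δ = e − u = e − e ρ_c/ρ_m = e (ρ_m − ρ_c)/ρ_m.
e = Δ ρ_m/(ρ_m − ρ_c) = 0.8599 km × 3.23/0.5 = 5.55 km.

5.55 km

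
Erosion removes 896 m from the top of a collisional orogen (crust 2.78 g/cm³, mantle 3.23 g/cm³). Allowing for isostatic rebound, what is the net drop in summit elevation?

125 m

Rebound u = e ρ_c/ρ_m = 896 m × 2.78/3.23 = 771.2 m.
Net surface drop = e − u = 896 m − 771.2 m = e (ρ_m − ρ_c)/ρ_m = 125 m.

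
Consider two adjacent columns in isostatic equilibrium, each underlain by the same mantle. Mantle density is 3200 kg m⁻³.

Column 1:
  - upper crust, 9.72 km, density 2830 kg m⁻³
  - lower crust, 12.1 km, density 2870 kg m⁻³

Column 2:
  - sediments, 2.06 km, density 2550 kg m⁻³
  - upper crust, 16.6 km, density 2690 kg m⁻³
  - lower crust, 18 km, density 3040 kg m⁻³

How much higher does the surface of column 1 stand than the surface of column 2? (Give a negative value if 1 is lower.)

−1.59 km

For any compensation level in the mantle, the mantle terms cancel and isostasy reduces to e = (Σt_1 − Σt_2) − (Σ(ρt)_1 − Σ(ρt)_2) / ρ_m.
Σt_1 = 21.82 km; Σt_2 = 36.66 km; Σ(ρt)_1 = 62234.6; Σ(ρt)_2 = 104627 (in km·kg m⁻³).
e = (21.82 − 36.66) − (62234.6 − 104627) / 3200 = −1.59 km.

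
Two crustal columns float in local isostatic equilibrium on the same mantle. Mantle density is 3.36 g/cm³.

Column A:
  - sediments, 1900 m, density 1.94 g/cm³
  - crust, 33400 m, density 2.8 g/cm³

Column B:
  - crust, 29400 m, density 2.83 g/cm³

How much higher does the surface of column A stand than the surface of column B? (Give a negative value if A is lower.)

1730 m

For any compensation level in the mantle, the mantle terms cancel and isostasy reduces to e = (Σt_A − Σt_B) − (Σ(ρt)_A − Σ(ρt)_B) / ρ_m.
Σt_A = 35300 m; Σt_B = 29400 m; Σ(ρt)_A = 97206; Σ(ρt)_B = 83202 (in m·g/cm³).
e = (35300 − 29400) − (97206 − 83202) / 3.36 = 1730 m.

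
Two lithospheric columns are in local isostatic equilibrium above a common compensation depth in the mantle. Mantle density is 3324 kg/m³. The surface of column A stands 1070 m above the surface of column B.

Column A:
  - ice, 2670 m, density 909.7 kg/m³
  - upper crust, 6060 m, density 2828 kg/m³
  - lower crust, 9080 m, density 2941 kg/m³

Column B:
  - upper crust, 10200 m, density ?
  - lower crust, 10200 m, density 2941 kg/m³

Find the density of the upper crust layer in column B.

Take the compensation level at the base of the deeper column (depth z_c below the surface of column A) and equate Σ ρ_i t_i down to z_c; mantle fills any gap and the z_c terms cancel.
Column A: 2670×909.7 + 6060×2828 + 9080×2941 + (z_c − 17810)×3324
Column B: 1070×0 + 10200×ρ + 10200×2941 + (z_c − 1070 − 20400)×3324
The z_c×3324 term appears on both sides and cancels. Collect the known terms of each column as K = Σ(ρt)_known − 3324 × (depth of known layers): K_A = 46270859 − 3324×17810 = −12929581; K_B = 29998200 − 3324×(1070 + 20400) = −41368080.
Balance: K_A = K_B + 10200×ρ, so ρ = (K_A − K_B)/10200 = 28438500/10200 = 2790 kg/m³.

2790 kg/m³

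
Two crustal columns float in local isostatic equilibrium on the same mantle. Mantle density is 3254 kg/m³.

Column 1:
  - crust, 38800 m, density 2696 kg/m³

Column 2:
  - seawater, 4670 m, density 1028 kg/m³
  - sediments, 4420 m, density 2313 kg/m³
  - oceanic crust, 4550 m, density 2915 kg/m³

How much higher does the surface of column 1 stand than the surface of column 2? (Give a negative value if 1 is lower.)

1710 m

For any compensation level in the mantle, the mantle terms cancel and isostasy reduces to e = (Σt_1 − Σt_2) − (Σ(ρt)_1 − Σ(ρt)_2) / ρ_m.
Σt_1 = 38800 m; Σt_2 = 13640 m; Σ(ρt)_1 = 104604800; Σ(ρt)_2 = 28287470 (in m·kg/m³).
e = (38800 − 13640) − (104604800 − 28287470) / 3254 = 1710 m.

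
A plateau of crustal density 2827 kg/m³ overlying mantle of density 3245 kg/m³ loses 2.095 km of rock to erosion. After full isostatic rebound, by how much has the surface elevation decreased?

Rebound u = e ρ_c/ρ_m = 2.095 km × 2827/3245 = 1.825 km.
Net surface drop = e − u = 2.095 km − 1.825 km = e (ρ_m − ρ_c)/ρ_m = 0.27 km.

0.27 km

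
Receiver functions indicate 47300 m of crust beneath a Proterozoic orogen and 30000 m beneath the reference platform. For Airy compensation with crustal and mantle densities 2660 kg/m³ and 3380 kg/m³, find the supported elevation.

3690 m

Excess crust Δ = 47300 m − 30000 m = 17300 m, split between elevation h and root r with h + r = Δ.
Airy balance ρ_c h = (ρ_m − ρ_c) r gives r = h ρ_c/(ρ_m − ρ_c), so h (1 + ρ_c/(ρ_m − ρ_c)) = Δ, i.e. h = Δ (ρ_m − ρ_c)/ρ_m.
h = 17300 m × 720/3380 = 3690 m.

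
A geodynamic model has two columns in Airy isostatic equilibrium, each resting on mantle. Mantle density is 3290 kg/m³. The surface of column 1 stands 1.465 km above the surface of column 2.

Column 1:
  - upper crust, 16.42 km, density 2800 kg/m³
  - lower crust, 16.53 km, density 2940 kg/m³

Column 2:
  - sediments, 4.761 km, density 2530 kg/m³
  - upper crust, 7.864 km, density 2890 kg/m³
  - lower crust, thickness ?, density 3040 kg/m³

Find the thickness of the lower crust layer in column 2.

Take the compensation level at the base of the deeper column (depth z_c below the surface of column 1) and equate Σ ρ_i t_i down to z_c; mantle fills any gap and the z_c terms cancel.
Column 1: 16.42×2800 + 16.53×2940 + (z_c − 32.95)×3290
Column 2: 1.465×0 + 4.761×2530 + 7.864×2890 + x×3040 + (z_c − 1.465 − 12.625 − x)×3290
The z_c×3290 term appears on both sides and cancels. Collect the known terms of each column as K = Σ(ρt)_known − 3290 × (depth of known layers): K_1 = 94574.2 − 3290×32.95 = −13831.3; K_2 = 34772.29 − 3290×(1.465 + 12.625) = −11583.81.
Balance: K_1 = K_2 − x×(3290 − 3040), so x = (K_2 − K_1)/(3290 − 3040) = 2247.49/250 = 8.99 km.

8.99 km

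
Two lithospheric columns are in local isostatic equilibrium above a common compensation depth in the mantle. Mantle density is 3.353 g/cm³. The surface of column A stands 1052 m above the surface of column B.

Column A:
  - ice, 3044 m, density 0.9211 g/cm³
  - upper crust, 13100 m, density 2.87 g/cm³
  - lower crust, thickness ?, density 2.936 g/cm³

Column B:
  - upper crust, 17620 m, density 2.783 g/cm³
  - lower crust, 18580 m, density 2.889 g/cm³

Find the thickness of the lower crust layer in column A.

Take the compensation level at the base of the deeper column (depth z_c below the surface of column A) and equate Σ ρ_i t_i down to z_c; mantle fills any gap and the z_c terms cancel.
Column A: 3044×0.9211 + 13100×2.87 + x×2.936 + (z_c − 16144 − x)×3.353
Column B: 1052×0 + 17620×2.783 + 18580×2.889 + (z_c − 1052 − 36200)×3.353
The z_c×3.353 term appears on both sides and cancels. Collect the known terms of each column as K = Σ(ρt)_known − 3.353 × (depth of known layers): K_A = 40400.8284 − 3.353×16144 = −13730.0036; K_B = 102714.08 − 3.353×(1052 + 36200) = −22191.876.
Balance: K_A − x×(3.353 − 2.936) = K_B, so x = (K_A − K_B)/(3.353 − 2.936) = 8461.87/0.417 = 20300 m.

20300 m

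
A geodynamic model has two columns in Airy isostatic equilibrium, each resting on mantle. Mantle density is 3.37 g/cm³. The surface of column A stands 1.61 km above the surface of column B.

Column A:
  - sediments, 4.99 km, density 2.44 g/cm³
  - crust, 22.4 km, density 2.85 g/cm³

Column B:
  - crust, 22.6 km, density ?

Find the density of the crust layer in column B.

Take the compensation level at the base of the deeper column (depth z_c below the surface of column A) and equate Σ ρ_i t_i down to z_c; mantle fills any gap and the z_c terms cancel.
Column A: 4.99×2.44 + 22.4×2.85 + (z_c − 27.39)×3.37
Column B: 1.61×0 + 22.6×ρ + (z_c − 1.61 − 22.6)×3.37
The z_c×3.37 term appears on both sides and cancels. Collect the known terms of each column as K = Σ(ρt)_known − 3.37 × (depth of known layers): K_A = 76.0156 − 3.37×27.39 = −16.2887; K_B = 0 − 3.37×(1.61 + 22.6) = −81.5877.
Balance: K_A = K_B + 22.6×ρ, so ρ = (K_A − K_B)/22.6 = 65.299/22.6 = 2.89 g/cm³.

2.89 g/cm³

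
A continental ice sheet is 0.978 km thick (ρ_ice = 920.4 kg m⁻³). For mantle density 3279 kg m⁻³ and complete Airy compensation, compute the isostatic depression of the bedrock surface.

For local isostatic compensation: the ice load ρ_ice t is balanced by mantle displaced below, ρ_m s.
s = t ρ_ice / ρ_m = 0.978 km × 920.4/3279 = 0.275 km.

0.275 km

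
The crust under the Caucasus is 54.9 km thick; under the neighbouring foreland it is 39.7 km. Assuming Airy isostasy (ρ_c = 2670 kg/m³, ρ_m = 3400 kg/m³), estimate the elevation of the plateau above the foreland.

Excess crust Δ = 54.9 km − 39.7 km = 15.2 km, split between elevation h and root r with h + r = Δ.
Airy balance ρ_c h = (ρ_m − ρ_c) r gives r = h ρ_c/(ρ_m − ρ_c), so h (1 + ρ_c/(ρ_m − ρ_c)) = Δ, i.e. h = Δ (ρ_m − ρ_c)/ρ_m.
h = 15.2 km × 730/3400 = 3.26 km.

3.26 km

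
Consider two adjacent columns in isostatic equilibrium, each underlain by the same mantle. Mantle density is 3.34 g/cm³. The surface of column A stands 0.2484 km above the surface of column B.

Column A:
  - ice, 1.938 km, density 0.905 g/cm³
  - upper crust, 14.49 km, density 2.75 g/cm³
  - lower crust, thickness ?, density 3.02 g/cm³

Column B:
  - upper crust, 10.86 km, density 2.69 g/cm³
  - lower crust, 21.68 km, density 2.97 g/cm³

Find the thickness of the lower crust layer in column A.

8.26 km

Take the compensation level at the base of the deeper column (depth z_c below the surface of column A) and equate Σ ρ_i t_i down to z_c; mantle fills any gap and the z_c terms cancel.
Column A: 1.938×0.905 + 14.49×2.75 + x×3.02 + (z_c − 16.428 − x)×3.34
Column B: 0.2484×0 + 10.86×2.69 + 21.68×2.97 + (z_c − 0.2484 − 32.54)×3.34
The z_c×3.34 term appears on both sides and cancels. Collect the known terms of each column as K = Σ(ρt)_known − 3.34 × (depth of known layers): K_A = 41.60139 − 3.34×16.428 = −13.26813; K_B = 93.603 − 3.34×(0.2484 + 32.54) = −15.910256.
Balance: K_A − x×(3.34 − 3.02) = K_B, so x = (K_A − K_B)/(3.34 − 3.02) = 2.64213/0.32 = 8.26 km.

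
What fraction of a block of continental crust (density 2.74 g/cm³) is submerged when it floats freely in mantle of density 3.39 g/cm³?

Submerged fraction = ρ_obj/ρ_fluid = 2.74/3.39 = 80.8%.

80.8%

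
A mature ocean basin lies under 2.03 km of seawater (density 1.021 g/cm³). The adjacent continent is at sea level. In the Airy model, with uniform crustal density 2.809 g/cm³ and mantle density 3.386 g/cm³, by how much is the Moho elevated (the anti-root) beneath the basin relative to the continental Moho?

6.29 km

Isostatic balance requires: replacing crust with seawater at the top is compensated by replacing crust with mantle at the base: d (ρ_c − ρ_w) = a (ρ_m − ρ_c).
a = d (ρ_c − ρ_w)/(ρ_m − ρ_c) = 2.03 km × 1.788/0.577 = 6.29 km.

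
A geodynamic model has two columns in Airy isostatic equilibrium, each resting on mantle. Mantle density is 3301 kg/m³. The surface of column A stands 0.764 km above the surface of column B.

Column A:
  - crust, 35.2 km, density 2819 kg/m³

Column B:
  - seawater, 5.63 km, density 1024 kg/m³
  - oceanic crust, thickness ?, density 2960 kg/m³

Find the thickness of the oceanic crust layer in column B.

4.77 km

Take the compensation level at the base of the deeper column (depth z_c below the surface of column A) and equate Σ ρ_i t_i down to z_c; mantle fills any gap and the z_c terms cancel.
Column A: 35.2×2819 + (z_c − 35.2)×3301
Column B: 0.764×0 + 5.63×1024 + x×2960 + (z_c − 0.764 − 5.63 − x)×3301
The z_c×3301 term appears on both sides and cancels. Collect the known terms of each column as K = Σ(ρt)_known − 3301 × (depth of known layers): K_A = 99228.8 − 3301×35.2 = −16966.4; K_B = 5765.12 − 3301×(0.764 + 5.63) = −15341.474.
Balance: K_A = K_B − x×(3301 − 2960), so x = (K_B − K_A)/(3301 − 2960) = 1624.93/341 = 4.77 km.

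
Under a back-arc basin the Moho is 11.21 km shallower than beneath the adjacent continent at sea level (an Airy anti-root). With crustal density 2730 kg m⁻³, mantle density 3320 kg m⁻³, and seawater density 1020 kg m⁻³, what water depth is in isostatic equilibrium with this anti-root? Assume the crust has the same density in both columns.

Replacing a thickness d of crust by seawater at the top must be balanced by replacing crust with mantle at the base: d (ρ_c − ρ_w) = a (ρ_m − ρ_c).
d = a (ρ_m − ρ_c)/(ρ_c − ρ_w) = 11.21 km × 590/1710 = 3.87 km.

3.87 km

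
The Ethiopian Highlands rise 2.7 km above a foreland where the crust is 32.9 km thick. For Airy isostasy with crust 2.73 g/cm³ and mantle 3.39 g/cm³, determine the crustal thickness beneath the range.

46.8 km

Root depth r = h ρ_c / (ρ_m − ρ_c) = 2.7 km × 2.73 / 0.66 = 11.17 km.
Total thickness = T + h + r = 32.9 km + 2.7 km + 11.17 km = 46.8 km.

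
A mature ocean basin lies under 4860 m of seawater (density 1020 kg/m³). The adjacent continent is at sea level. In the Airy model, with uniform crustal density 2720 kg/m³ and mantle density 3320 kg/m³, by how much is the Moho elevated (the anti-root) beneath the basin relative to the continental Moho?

Isostatic balance requires: replacing crust with seawater at the top is compensated by replacing crust with mantle at the base: d (ρ_c − ρ_w) = a (ρ_m − ρ_c).
a = d (ρ_c − ρ_w)/(ρ_m − ρ_c) = 4860 m × 1700/600 = 13800 m.

13800 m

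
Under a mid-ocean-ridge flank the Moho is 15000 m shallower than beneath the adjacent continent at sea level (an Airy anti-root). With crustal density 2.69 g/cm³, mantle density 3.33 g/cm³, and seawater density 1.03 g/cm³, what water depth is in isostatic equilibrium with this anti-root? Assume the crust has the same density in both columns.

Replacing a thickness d of crust by seawater at the top must be balanced by replacing crust with mantle at the base: d (ρ_c − ρ_w) = a (ρ_m − ρ_c).
d = a (ρ_m − ρ_c)/(ρ_c − ρ_w) = 15000 m × 0.64/1.66 = 5780 m.

5780 m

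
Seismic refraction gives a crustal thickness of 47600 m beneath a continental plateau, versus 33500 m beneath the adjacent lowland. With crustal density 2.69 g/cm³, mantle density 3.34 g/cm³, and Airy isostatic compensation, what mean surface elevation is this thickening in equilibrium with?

Excess crust Δ = 47600 m − 33500 m = 14100 m, split between elevation h and root r with h + r = Δ.
Airy balance ρ_c h = (ρ_m − ρ_c) r gives r = h ρ_c/(ρ_m − ρ_c), so h (1 + ρ_c/(ρ_m − ρ_c)) = Δ, i.e. h = Δ (ρ_m − ρ_c)/ρ_m.
h = 14100 m × 0.65/3.34 = 2740 m.

2740 m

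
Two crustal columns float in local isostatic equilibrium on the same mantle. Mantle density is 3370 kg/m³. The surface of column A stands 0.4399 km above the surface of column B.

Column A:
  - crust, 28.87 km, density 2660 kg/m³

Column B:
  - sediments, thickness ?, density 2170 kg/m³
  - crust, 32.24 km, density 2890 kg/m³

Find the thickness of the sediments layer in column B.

2.95 km

Take the compensation level at the base of the deeper column (depth z_c below the surface of column A) and equate Σ ρ_i t_i down to z_c; mantle fills any gap and the z_c terms cancel.
Column A: 28.87×2660 + (z_c − 28.87)×3370
Column B: 0.4399×0 + x×2170 + 32.24×2890 + (z_c − 0.4399 − 32.24 − x)×3370
The z_c×3370 term appears on both sides and cancels. Collect the known terms of each column as K = Σ(ρt)_known − 3370 × (depth of known layers): K_A = 76794.2 − 3370×28.87 = −20497.7; K_B = 93173.6 − 3370×(0.4399 + 32.24) = −16957.663.
Balance: K_A = K_B − x×(3370 − 2170), so x = (K_B − K_A)/(3370 − 2170) = 3540.04/1200 = 2.95 km.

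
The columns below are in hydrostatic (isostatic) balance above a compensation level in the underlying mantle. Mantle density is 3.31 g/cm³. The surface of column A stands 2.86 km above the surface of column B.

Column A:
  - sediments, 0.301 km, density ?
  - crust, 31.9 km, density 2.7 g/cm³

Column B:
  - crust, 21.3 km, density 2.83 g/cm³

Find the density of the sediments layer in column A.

2.54 g/cm³

Take the compensation level at the base of the deeper column (depth z_c below the surface of column A) and equate Σ ρ_i t_i down to z_c; mantle fills any gap and the z_c terms cancel.
Column A: 0.301×ρ + 31.9×2.7 + (z_c − 32.201)×3.31
Column B: 2.86×0 + 21.3×2.83 + (z_c − 2.86 − 21.3)×3.31
The z_c×3.31 term appears on both sides and cancels. Collect the known terms of each column as K = Σ(ρt)_known − 3.31 × (depth of known layers): K_A = 86.13 − 3.31×32.201 = −20.45531; K_B = 60.279 − 3.31×(2.86 + 21.3) = −19.6906.
Balance: K_A + 0.301×ρ = K_B, so ρ = (K_B − K_A)/0.301 = 0.76471/0.301 = 2.54 g/cm³.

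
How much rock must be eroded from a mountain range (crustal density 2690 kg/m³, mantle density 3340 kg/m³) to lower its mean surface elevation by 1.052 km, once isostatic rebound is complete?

5.41 km

Net drop Δ = e − u = e − e ρ_c/ρ_m = e (ρ_m − ρ_c)/ρ_m.
e = Δ ρ_m/(ρ_m − ρ_c) = 1.052 km × 3340/650 = 5.41 km.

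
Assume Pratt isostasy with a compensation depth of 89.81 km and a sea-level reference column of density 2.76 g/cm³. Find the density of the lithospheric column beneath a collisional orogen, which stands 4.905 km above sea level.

2.62 g/cm³

Pratt balance: ρ_ref D = ρ (D + h).
ρ = ρ_ref D/(D + h) = 2.76 × 89.81 km/(89.81 km + 4.905 km) = 2.62 g/cm³.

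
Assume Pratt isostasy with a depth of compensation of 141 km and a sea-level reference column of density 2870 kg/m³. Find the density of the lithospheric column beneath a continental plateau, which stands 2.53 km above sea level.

Pratt balance: ρ_ref D = ρ (D + h).
ρ = ρ_ref D/(D + h) = 2870 × 141 km/(141 km + 2.53 km) = 2820 kg/m³.

2820 kg/m³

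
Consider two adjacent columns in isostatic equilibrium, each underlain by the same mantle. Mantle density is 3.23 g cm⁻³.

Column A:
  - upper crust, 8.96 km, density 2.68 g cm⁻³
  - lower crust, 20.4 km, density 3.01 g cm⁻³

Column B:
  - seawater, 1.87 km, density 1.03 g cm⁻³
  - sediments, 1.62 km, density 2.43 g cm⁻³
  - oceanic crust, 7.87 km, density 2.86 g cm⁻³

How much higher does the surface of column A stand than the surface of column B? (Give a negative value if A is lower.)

For any compensation level in the mantle, the mantle terms cancel and isostasy reduces to e = (Σt_A − Σt_B) − (Σ(ρt)_A − Σ(ρt)_B) / ρ_m.
Σt_A = 29.36 km; Σt_B = 11.36 km; Σ(ρt)_A = 85.4168; Σ(ρt)_B = 28.3709 (in km·g cm⁻³).
e = (29.36 − 11.36) − (85.4168 − 28.3709) / 3.23 = 0.339 km.

0.339 km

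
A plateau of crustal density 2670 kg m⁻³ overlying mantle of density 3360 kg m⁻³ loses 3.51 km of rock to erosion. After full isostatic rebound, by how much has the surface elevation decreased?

0.721 km

Rebound u = e ρ_c/ρ_m = 3.51 km × 2670/3360 = 2.789 km.
Net surface drop = e − u = 3.51 km − 2.789 km = e (ρ_m − ρ_c)/ρ_m = 0.721 km.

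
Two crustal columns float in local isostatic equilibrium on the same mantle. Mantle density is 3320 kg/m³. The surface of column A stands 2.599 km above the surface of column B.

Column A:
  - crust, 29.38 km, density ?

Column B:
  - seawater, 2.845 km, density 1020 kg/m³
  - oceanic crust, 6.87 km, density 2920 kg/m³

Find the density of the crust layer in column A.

Take the compensation level at the base of the deeper column (depth z_c below the surface of column A) and equate Σ ρ_i t_i down to z_c; mantle fills any gap and the z_c terms cancel.
Column A: 29.38×ρ + (z_c − 29.38)×3320
Column B: 2.599×0 + 2.845×1020 + 6.87×2920 + (z_c − 2.599 − 9.715)×3320
The z_c×3320 term appears on both sides and cancels. Collect the known terms of each column as K = Σ(ρt)_known − 3320 × (depth of known layers): K_A = 0 − 3320×29.38 = −97541.6; K_B = 22962.3 − 3320×(2.599 + 9.715) = −17920.18.
Balance: K_A + 29.38×ρ = K_B, so ρ = (K_B − K_A)/29.38 = 79621.4/29.38 = 2710 kg/m³.

2710 kg/m³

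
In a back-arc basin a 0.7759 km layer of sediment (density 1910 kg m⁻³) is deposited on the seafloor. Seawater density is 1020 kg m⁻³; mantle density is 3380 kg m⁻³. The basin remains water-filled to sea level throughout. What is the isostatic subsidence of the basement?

0.293 km

Submarine loading: the sediment displaces seawater, and the subsidence is in turn flooded, so s (ρ_m − ρ_w) = t (ρ_sed − ρ_w).
s = 0.7759 km × (1910 − 1020) / (3380 − 1020) = 0.293 km.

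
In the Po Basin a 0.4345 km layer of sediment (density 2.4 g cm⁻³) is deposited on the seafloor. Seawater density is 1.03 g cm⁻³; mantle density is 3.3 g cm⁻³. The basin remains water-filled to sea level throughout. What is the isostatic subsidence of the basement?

0.262 km

Submarine loading: the sediment displaces seawater, and the subsidence is in turn flooded, so s (ρ_m − ρ_w) = t (ρ_sed − ρ_w).
s = 0.4345 km × (2.4 − 1.03) / (3.3 − 1.03) = 0.262 km.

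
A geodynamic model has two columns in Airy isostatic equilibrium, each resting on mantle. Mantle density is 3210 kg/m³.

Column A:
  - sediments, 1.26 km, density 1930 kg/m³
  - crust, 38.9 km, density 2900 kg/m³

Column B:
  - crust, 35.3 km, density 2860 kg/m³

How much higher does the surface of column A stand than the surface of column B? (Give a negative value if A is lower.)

0.41 km

For any compensation level in the mantle, the mantle terms cancel and isostasy reduces to e = (Σt_A − Σt_B) − (Σ(ρt)_A − Σ(ρt)_B) / ρ_m.
Σt_A = 40.16 km; Σt_B = 35.3 km; Σ(ρt)_A = 115241.8; Σ(ρt)_B = 100958 (in km·kg/m³).
e = (40.16 − 35.3) − (115241.8 − 100958) / 3210 = 0.41 km.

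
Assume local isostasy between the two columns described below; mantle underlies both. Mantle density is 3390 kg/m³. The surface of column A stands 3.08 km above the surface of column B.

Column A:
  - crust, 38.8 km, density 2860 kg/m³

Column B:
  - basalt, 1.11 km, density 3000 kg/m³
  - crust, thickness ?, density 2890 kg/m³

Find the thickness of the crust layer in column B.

Take the compensation level at the base of the deeper column (depth z_c below the surface of column A) and equate Σ ρ_i t_i down to z_c; mantle fills any gap and the z_c terms cancel.
Column A: 38.8×2860 + (z_c − 38.8)×3390
Column B: 3.08×0 + 1.11×3000 + x×2890 + (z_c − 3.08 − 1.11 − x)×3390
The z_c×3390 term appears on both sides and cancels. Collect the known terms of each column as K = Σ(ρt)_known − 3390 × (depth of known layers): K_A = 110968 − 3390×38.8 = −20564; K_B = 3330 − 3390×(3.08 + 1.11) = −10874.1.
Balance: K_A = K_B − x×(3390 − 2890), so x = (K_B − K_A)/(3390 − 2890) = 9689.9/500 = 19.4 km.

19.4 km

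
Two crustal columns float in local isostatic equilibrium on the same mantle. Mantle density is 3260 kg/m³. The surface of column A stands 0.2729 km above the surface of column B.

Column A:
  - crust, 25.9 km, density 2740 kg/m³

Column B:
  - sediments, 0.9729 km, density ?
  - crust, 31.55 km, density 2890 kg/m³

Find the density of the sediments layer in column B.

2330 kg/m³

Take the compensation level at the base of the deeper column (depth z_c below the surface of column A) and equate Σ ρ_i t_i down to z_c; mantle fills any gap and the z_c terms cancel.
Column A: 25.9×2740 + (z_c − 25.9)×3260
Column B: 0.2729×0 + 0.9729×ρ + 31.55×2890 + (z_c − 0.2729 − 32.5229)×3260
The z_c×3260 term appears on both sides and cancels. Collect the known terms of each column as K = Σ(ρt)_known − 3260 × (depth of known layers): K_A = 70966 − 3260×25.9 = −13468; K_B = 91179.5 − 3260×(0.2729 + 32.5229) = −15734.808.
Balance: K_A = K_B + 0.9729×ρ, so ρ = (K_A − K_B)/0.9729 = 2266.81/0.9729 = 2330 kg/m³.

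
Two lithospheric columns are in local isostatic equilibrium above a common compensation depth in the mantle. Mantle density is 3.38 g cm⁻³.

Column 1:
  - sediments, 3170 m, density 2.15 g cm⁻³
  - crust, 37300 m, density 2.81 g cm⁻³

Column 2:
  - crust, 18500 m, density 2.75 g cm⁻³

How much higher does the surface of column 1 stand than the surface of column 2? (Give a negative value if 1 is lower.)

For any compensation level in the mantle, the mantle terms cancel and isostasy reduces to e = (Σt_1 − Σt_2) − (Σ(ρt)_1 − Σ(ρt)_2) / ρ_m.
Σt_1 = 40470 m; Σt_2 = 18500 m; Σ(ρt)_1 = 111628.5; Σ(ρt)_2 = 50875 (in m·g cm⁻³).
e = (40470 − 18500) − (111628.5 − 50875) / 3.38 = 4000 m.

4000 m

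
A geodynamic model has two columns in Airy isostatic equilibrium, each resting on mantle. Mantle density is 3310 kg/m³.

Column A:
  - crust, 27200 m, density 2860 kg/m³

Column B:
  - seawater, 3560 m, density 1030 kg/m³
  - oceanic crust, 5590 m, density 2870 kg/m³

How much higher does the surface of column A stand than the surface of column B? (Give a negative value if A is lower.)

503 m

For any compensation level in the mantle, the mantle terms cancel and isostasy reduces to e = (Σt_A − Σt_B) − (Σ(ρt)_A − Σ(ρt)_B) / ρ_m.
Σt_A = 27200 m; Σt_B = 9150 m; Σ(ρt)_A = 77792000; Σ(ρt)_B = 19710100 (in m·kg/m³).
e = (27200 − 9150) − (77792000 − 19710100) / 3310 = 503 m.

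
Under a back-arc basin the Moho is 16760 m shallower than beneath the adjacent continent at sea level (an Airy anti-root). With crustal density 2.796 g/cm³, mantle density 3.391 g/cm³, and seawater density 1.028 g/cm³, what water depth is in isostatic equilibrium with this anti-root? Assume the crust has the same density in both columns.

Replacing a thickness d of crust by seawater at the top must be balanced by replacing crust with mantle at the base: d (ρ_c − ρ_w) = a (ρ_m − ρ_c).
d = a (ρ_m − ρ_c)/(ρ_c − ρ_w) = 16760 m × 0.595/1.768 = 5640 m.

5640 m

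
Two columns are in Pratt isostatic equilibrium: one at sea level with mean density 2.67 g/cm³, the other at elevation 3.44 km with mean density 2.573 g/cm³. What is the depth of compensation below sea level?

ρ_ref D = ρ (D + h) → D (ρ_ref − ρ) = ρ h.
D = ρ h/(ρ_ref − ρ) = 2.573 × 3.44 km/(2.67 − 2.573) = 91.2 km.

91.2 km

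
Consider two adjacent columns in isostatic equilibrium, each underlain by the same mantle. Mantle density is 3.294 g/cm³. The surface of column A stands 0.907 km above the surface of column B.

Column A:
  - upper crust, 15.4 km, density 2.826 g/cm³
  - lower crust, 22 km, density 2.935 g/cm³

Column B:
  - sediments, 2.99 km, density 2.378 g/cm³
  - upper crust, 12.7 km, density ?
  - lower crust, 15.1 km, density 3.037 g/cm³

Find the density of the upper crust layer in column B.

2.86 g/cm³

Take the compensation level at the base of the deeper column (depth z_c below the surface of column A) and equate Σ ρ_i t_i down to z_c; mantle fills any gap and the z_c terms cancel.
Column A: 15.4×2.826 + 22×2.935 + (z_c − 37.4)×3.294
Column B: 0.907×0 + 2.99×2.378 + 12.7×ρ + 15.1×3.037 + (z_c − 0.907 − 30.79)×3.294
The z_c×3.294 term appears on both sides and cancels. Collect the known terms of each column as K = Σ(ρt)_known − 3.294 × (depth of known layers): K_A = 108.0904 − 3.294×37.4 = −15.1052; K_B = 52.96892 − 3.294×(0.907 + 30.79) = −51.440998.
Balance: K_A = K_B + 12.7×ρ, so ρ = (K_A − K_B)/12.7 = 36.3358/12.7 = 2.86 g/cm³.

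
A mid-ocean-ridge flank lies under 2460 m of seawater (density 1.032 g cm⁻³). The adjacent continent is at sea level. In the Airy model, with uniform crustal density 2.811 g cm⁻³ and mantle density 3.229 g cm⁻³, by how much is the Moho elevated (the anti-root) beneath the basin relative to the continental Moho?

For local isostatic compensation: replacing crust with seawater at the top is compensated by replacing crust with mantle at the base: d (ρ_c − ρ_w) = a (ρ_m − ρ_c).
a = d (ρ_c − ρ_w)/(ρ_m − ρ_c) = 2460 m × 1.779/0.418 = 10500 m.

10500 m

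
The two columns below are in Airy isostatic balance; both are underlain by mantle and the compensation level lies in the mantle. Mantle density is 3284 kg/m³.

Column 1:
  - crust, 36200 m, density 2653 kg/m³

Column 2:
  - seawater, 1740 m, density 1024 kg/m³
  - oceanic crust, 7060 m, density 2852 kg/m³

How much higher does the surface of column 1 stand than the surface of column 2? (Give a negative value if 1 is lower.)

For any compensation level in the mantle, the mantle terms cancel and isostasy reduces to e = (Σt_1 − Σt_2) − (Σ(ρt)_1 − Σ(ρt)_2) / ρ_m.
Σt_1 = 36200 m; Σt_2 = 8800 m; Σ(ρt)_1 = 96038600; Σ(ρt)_2 = 21916880 (in m·kg/m³).
e = (36200 − 8800) − (96038600 − 21916880) / 3284 = 4830 m.

4830 m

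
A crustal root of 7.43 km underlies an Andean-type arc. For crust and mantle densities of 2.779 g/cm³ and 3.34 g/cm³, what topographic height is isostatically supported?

By Archimedes' principle applied to the lithosphere: ρ_c h = (ρ_m − ρ_c) r.
h = r (ρ_m − ρ_c) / ρ_c = 7.43 km × (3.34 − 2.779) / 2.779 = 1.5 km.

1.5 km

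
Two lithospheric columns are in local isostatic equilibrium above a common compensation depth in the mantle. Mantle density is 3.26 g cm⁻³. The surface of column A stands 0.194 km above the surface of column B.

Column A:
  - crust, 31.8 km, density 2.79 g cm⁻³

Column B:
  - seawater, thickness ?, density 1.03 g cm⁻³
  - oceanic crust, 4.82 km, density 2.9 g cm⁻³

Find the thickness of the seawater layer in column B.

5.64 km

Take the compensation level at the base of the deeper column (depth z_c below the surface of column A) and equate Σ ρ_i t_i down to z_c; mantle fills any gap and the z_c terms cancel.
Column A: 31.8×2.79 + (z_c − 31.8)×3.26
Column B: 0.194×0 + x×1.03 + 4.82×2.9 + (z_c − 0.194 − 4.82 − x)×3.26
The z_c×3.26 term appears on both sides and cancels. Collect the known terms of each column as K = Σ(ρt)_known − 3.26 × (depth of known layers): K_A = 88.722 − 3.26×31.8 = −14.946; K_B = 13.978 − 3.26×(0.194 + 4.82) = −2.36764.
Balance: K_A = K_B − x×(3.26 − 1.03), so x = (K_B − K_A)/(3.26 − 1.03) = 12.5784/2.23 = 5.64 km.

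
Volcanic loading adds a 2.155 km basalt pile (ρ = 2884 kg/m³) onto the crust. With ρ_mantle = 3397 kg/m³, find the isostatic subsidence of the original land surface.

Subaerial loading: s = t ρ_load / ρ_m.
s = 2.155 km × 2884/3397 = 1.83 km.

1.83 km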